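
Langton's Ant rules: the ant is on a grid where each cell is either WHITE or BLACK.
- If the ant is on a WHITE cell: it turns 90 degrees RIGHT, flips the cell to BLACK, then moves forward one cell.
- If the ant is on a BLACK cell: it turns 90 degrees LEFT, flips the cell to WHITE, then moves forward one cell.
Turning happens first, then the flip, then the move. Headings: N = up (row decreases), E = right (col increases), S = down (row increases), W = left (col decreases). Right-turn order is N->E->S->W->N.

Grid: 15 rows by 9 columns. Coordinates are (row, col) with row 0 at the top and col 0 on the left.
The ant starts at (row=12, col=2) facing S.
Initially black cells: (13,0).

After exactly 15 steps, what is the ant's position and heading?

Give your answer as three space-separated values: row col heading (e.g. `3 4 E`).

Answer: 11 2 W

Derivation:
Step 1: on WHITE (12,2): turn R to W, flip to black, move to (12,1). |black|=2
Step 2: on WHITE (12,1): turn R to N, flip to black, move to (11,1). |black|=3
Step 3: on WHITE (11,1): turn R to E, flip to black, move to (11,2). |black|=4
Step 4: on WHITE (11,2): turn R to S, flip to black, move to (12,2). |black|=5
Step 5: on BLACK (12,2): turn L to E, flip to white, move to (12,3). |black|=4
Step 6: on WHITE (12,3): turn R to S, flip to black, move to (13,3). |black|=5
Step 7: on WHITE (13,3): turn R to W, flip to black, move to (13,2). |black|=6
Step 8: on WHITE (13,2): turn R to N, flip to black, move to (12,2). |black|=7
Step 9: on WHITE (12,2): turn R to E, flip to black, move to (12,3). |black|=8
Step 10: on BLACK (12,3): turn L to N, flip to white, move to (11,3). |black|=7
Step 11: on WHITE (11,3): turn R to E, flip to black, move to (11,4). |black|=8
Step 12: on WHITE (11,4): turn R to S, flip to black, move to (12,4). |black|=9
Step 13: on WHITE (12,4): turn R to W, flip to black, move to (12,3). |black|=10
Step 14: on WHITE (12,3): turn R to N, flip to black, move to (11,3). |black|=11
Step 15: on BLACK (11,3): turn L to W, flip to white, move to (11,2). |black|=10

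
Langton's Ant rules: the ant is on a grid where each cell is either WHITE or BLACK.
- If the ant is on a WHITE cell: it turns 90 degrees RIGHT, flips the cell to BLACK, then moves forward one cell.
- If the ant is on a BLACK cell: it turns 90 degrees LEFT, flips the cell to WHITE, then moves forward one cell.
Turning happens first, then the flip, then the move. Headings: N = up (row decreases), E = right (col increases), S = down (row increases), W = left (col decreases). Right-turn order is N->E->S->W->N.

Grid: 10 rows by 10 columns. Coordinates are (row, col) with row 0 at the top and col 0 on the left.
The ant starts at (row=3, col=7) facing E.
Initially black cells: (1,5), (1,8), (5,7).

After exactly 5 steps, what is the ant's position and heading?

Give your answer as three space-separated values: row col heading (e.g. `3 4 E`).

Step 1: on WHITE (3,7): turn R to S, flip to black, move to (4,7). |black|=4
Step 2: on WHITE (4,7): turn R to W, flip to black, move to (4,6). |black|=5
Step 3: on WHITE (4,6): turn R to N, flip to black, move to (3,6). |black|=6
Step 4: on WHITE (3,6): turn R to E, flip to black, move to (3,7). |black|=7
Step 5: on BLACK (3,7): turn L to N, flip to white, move to (2,7). |black|=6

Answer: 2 7 N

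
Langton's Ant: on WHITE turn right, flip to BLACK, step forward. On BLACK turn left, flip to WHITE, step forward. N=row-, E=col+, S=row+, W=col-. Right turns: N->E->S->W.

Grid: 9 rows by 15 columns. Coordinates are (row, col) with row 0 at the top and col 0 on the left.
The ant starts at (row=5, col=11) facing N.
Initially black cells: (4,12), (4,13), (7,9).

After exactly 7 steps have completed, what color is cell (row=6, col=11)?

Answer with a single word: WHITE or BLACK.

Step 1: on WHITE (5,11): turn R to E, flip to black, move to (5,12). |black|=4
Step 2: on WHITE (5,12): turn R to S, flip to black, move to (6,12). |black|=5
Step 3: on WHITE (6,12): turn R to W, flip to black, move to (6,11). |black|=6
Step 4: on WHITE (6,11): turn R to N, flip to black, move to (5,11). |black|=7
Step 5: on BLACK (5,11): turn L to W, flip to white, move to (5,10). |black|=6
Step 6: on WHITE (5,10): turn R to N, flip to black, move to (4,10). |black|=7
Step 7: on WHITE (4,10): turn R to E, flip to black, move to (4,11). |black|=8

Answer: BLACK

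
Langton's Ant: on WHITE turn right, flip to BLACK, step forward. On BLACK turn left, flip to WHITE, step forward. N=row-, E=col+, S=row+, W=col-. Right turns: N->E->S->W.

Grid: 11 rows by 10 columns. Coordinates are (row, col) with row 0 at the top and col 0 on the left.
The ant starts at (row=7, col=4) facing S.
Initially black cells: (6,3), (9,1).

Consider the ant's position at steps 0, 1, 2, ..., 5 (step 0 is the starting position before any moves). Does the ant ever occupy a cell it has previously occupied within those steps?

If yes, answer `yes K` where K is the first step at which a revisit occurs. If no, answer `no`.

Step 1: on WHITE (7,4): turn R to W, flip to black, move to (7,3). |black|=3 — new cell
Step 2: on WHITE (7,3): turn R to N, flip to black, move to (6,3). |black|=4 — new cell
Step 3: on BLACK (6,3): turn L to W, flip to white, move to (6,2). |black|=3 — new cell
Step 4: on WHITE (6,2): turn R to N, flip to black, move to (5,2). |black|=4 — new cell
Step 5: on WHITE (5,2): turn R to E, flip to black, move to (5,3). |black|=5 — new cell
No revisit within 5 steps.

Answer: no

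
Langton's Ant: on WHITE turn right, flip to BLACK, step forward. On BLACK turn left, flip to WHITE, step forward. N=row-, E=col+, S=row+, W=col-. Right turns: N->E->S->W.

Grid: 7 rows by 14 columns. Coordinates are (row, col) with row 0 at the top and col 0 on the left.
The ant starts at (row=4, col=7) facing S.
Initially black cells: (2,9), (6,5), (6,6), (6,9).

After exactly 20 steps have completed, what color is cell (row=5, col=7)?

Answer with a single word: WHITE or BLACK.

Step 1: on WHITE (4,7): turn R to W, flip to black, move to (4,6). |black|=5
Step 2: on WHITE (4,6): turn R to N, flip to black, move to (3,6). |black|=6
Step 3: on WHITE (3,6): turn R to E, flip to black, move to (3,7). |black|=7
Step 4: on WHITE (3,7): turn R to S, flip to black, move to (4,7). |black|=8
Step 5: on BLACK (4,7): turn L to E, flip to white, move to (4,8). |black|=7
Step 6: on WHITE (4,8): turn R to S, flip to black, move to (5,8). |black|=8
Step 7: on WHITE (5,8): turn R to W, flip to black, move to (5,7). |black|=9
Step 8: on WHITE (5,7): turn R to N, flip to black, move to (4,7). |black|=10
Step 9: on WHITE (4,7): turn R to E, flip to black, move to (4,8). |black|=11
Step 10: on BLACK (4,8): turn L to N, flip to white, move to (3,8). |black|=10
Step 11: on WHITE (3,8): turn R to E, flip to black, move to (3,9). |black|=11
Step 12: on WHITE (3,9): turn R to S, flip to black, move to (4,9). |black|=12
Step 13: on WHITE (4,9): turn R to W, flip to black, move to (4,8). |black|=13
Step 14: on WHITE (4,8): turn R to N, flip to black, move to (3,8). |black|=14
Step 15: on BLACK (3,8): turn L to W, flip to white, move to (3,7). |black|=13
Step 16: on BLACK (3,7): turn L to S, flip to white, move to (4,7). |black|=12
Step 17: on BLACK (4,7): turn L to E, flip to white, move to (4,8). |black|=11
Step 18: on BLACK (4,8): turn L to N, flip to white, move to (3,8). |black|=10
Step 19: on WHITE (3,8): turn R to E, flip to black, move to (3,9). |black|=11
Step 20: on BLACK (3,9): turn L to N, flip to white, move to (2,9). |black|=10

Answer: BLACK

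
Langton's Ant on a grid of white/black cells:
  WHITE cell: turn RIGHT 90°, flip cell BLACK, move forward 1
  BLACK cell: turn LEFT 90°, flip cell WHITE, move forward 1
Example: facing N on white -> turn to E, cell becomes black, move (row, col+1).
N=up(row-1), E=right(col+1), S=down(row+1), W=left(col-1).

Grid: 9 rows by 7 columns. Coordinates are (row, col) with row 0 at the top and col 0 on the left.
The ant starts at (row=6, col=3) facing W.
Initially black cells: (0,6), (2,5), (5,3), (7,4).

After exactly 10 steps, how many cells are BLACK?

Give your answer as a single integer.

Step 1: on WHITE (6,3): turn R to N, flip to black, move to (5,3). |black|=5
Step 2: on BLACK (5,3): turn L to W, flip to white, move to (5,2). |black|=4
Step 3: on WHITE (5,2): turn R to N, flip to black, move to (4,2). |black|=5
Step 4: on WHITE (4,2): turn R to E, flip to black, move to (4,3). |black|=6
Step 5: on WHITE (4,3): turn R to S, flip to black, move to (5,3). |black|=7
Step 6: on WHITE (5,3): turn R to W, flip to black, move to (5,2). |black|=8
Step 7: on BLACK (5,2): turn L to S, flip to white, move to (6,2). |black|=7
Step 8: on WHITE (6,2): turn R to W, flip to black, move to (6,1). |black|=8
Step 9: on WHITE (6,1): turn R to N, flip to black, move to (5,1). |black|=9
Step 10: on WHITE (5,1): turn R to E, flip to black, move to (5,2). |black|=10

Answer: 10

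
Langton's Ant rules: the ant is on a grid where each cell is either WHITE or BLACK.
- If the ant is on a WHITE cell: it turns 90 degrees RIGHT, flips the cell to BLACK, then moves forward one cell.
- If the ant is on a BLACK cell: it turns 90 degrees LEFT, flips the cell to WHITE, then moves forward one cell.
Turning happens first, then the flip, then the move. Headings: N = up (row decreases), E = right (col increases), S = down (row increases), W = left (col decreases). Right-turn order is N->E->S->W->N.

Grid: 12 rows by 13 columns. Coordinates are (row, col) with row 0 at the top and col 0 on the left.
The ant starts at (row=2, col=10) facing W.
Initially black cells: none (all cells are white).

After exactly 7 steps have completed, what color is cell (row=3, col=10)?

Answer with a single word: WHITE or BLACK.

Step 1: on WHITE (2,10): turn R to N, flip to black, move to (1,10). |black|=1
Step 2: on WHITE (1,10): turn R to E, flip to black, move to (1,11). |black|=2
Step 3: on WHITE (1,11): turn R to S, flip to black, move to (2,11). |black|=3
Step 4: on WHITE (2,11): turn R to W, flip to black, move to (2,10). |black|=4
Step 5: on BLACK (2,10): turn L to S, flip to white, move to (3,10). |black|=3
Step 6: on WHITE (3,10): turn R to W, flip to black, move to (3,9). |black|=4
Step 7: on WHITE (3,9): turn R to N, flip to black, move to (2,9). |black|=5

Answer: BLACK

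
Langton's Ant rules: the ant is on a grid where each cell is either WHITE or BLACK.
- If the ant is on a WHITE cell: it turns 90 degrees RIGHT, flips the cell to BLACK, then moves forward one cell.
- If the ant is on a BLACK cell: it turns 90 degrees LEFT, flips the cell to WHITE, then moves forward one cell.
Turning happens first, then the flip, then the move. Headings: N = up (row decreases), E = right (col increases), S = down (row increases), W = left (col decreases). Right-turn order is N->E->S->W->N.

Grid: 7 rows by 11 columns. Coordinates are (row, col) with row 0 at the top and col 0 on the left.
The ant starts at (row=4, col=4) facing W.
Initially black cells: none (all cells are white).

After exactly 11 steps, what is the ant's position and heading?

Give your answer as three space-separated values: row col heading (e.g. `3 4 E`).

Answer: 6 5 S

Derivation:
Step 1: on WHITE (4,4): turn R to N, flip to black, move to (3,4). |black|=1
Step 2: on WHITE (3,4): turn R to E, flip to black, move to (3,5). |black|=2
Step 3: on WHITE (3,5): turn R to S, flip to black, move to (4,5). |black|=3
Step 4: on WHITE (4,5): turn R to W, flip to black, move to (4,4). |black|=4
Step 5: on BLACK (4,4): turn L to S, flip to white, move to (5,4). |black|=3
Step 6: on WHITE (5,4): turn R to W, flip to black, move to (5,3). |black|=4
Step 7: on WHITE (5,3): turn R to N, flip to black, move to (4,3). |black|=5
Step 8: on WHITE (4,3): turn R to E, flip to black, move to (4,4). |black|=6
Step 9: on WHITE (4,4): turn R to S, flip to black, move to (5,4). |black|=7
Step 10: on BLACK (5,4): turn L to E, flip to white, move to (5,5). |black|=6
Step 11: on WHITE (5,5): turn R to S, flip to black, move to (6,5). |black|=7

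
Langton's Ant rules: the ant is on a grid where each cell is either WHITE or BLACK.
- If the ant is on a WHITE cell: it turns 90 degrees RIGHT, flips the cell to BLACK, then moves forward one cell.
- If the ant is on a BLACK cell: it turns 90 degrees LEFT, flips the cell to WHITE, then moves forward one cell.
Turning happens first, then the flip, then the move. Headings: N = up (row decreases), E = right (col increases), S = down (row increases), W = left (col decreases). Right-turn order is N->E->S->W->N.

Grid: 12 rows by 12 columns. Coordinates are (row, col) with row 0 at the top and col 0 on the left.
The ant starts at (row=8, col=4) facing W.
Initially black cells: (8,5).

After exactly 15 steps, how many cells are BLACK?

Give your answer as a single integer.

Answer: 8

Derivation:
Step 1: on WHITE (8,4): turn R to N, flip to black, move to (7,4). |black|=2
Step 2: on WHITE (7,4): turn R to E, flip to black, move to (7,5). |black|=3
Step 3: on WHITE (7,5): turn R to S, flip to black, move to (8,5). |black|=4
Step 4: on BLACK (8,5): turn L to E, flip to white, move to (8,6). |black|=3
Step 5: on WHITE (8,6): turn R to S, flip to black, move to (9,6). |black|=4
Step 6: on WHITE (9,6): turn R to W, flip to black, move to (9,5). |black|=5
Step 7: on WHITE (9,5): turn R to N, flip to black, move to (8,5). |black|=6
Step 8: on WHITE (8,5): turn R to E, flip to black, move to (8,6). |black|=7
Step 9: on BLACK (8,6): turn L to N, flip to white, move to (7,6). |black|=6
Step 10: on WHITE (7,6): turn R to E, flip to black, move to (7,7). |black|=7
Step 11: on WHITE (7,7): turn R to S, flip to black, move to (8,7). |black|=8
Step 12: on WHITE (8,7): turn R to W, flip to black, move to (8,6). |black|=9
Step 13: on WHITE (8,6): turn R to N, flip to black, move to (7,6). |black|=10
Step 14: on BLACK (7,6): turn L to W, flip to white, move to (7,5). |black|=9
Step 15: on BLACK (7,5): turn L to S, flip to white, move to (8,5). |black|=8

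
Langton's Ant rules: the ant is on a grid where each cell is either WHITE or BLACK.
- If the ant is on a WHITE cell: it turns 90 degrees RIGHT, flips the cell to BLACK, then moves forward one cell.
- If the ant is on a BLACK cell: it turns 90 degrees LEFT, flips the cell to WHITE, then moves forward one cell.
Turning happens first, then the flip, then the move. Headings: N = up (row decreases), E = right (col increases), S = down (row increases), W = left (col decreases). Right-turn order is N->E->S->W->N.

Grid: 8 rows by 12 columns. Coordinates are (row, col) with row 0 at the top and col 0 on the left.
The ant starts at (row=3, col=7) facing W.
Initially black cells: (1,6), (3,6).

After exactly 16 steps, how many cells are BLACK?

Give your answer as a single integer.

Answer: 12

Derivation:
Step 1: on WHITE (3,7): turn R to N, flip to black, move to (2,7). |black|=3
Step 2: on WHITE (2,7): turn R to E, flip to black, move to (2,8). |black|=4
Step 3: on WHITE (2,8): turn R to S, flip to black, move to (3,8). |black|=5
Step 4: on WHITE (3,8): turn R to W, flip to black, move to (3,7). |black|=6
Step 5: on BLACK (3,7): turn L to S, flip to white, move to (4,7). |black|=5
Step 6: on WHITE (4,7): turn R to W, flip to black, move to (4,6). |black|=6
Step 7: on WHITE (4,6): turn R to N, flip to black, move to (3,6). |black|=7
Step 8: on BLACK (3,6): turn L to W, flip to white, move to (3,5). |black|=6
Step 9: on WHITE (3,5): turn R to N, flip to black, move to (2,5). |black|=7
Step 10: on WHITE (2,5): turn R to E, flip to black, move to (2,6). |black|=8
Step 11: on WHITE (2,6): turn R to S, flip to black, move to (3,6). |black|=9
Step 12: on WHITE (3,6): turn R to W, flip to black, move to (3,5). |black|=10
Step 13: on BLACK (3,5): turn L to S, flip to white, move to (4,5). |black|=9
Step 14: on WHITE (4,5): turn R to W, flip to black, move to (4,4). |black|=10
Step 15: on WHITE (4,4): turn R to N, flip to black, move to (3,4). |black|=11
Step 16: on WHITE (3,4): turn R to E, flip to black, move to (3,5). |black|=12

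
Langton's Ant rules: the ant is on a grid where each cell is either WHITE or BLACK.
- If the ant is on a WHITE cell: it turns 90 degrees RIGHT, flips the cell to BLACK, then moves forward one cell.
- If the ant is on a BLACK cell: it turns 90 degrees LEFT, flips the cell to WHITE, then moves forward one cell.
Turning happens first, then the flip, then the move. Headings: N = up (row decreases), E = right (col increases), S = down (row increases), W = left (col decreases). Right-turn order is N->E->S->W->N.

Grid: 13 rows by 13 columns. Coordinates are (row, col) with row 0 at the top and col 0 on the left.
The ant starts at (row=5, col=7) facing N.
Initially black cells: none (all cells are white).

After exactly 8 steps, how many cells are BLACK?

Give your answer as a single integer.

Answer: 6

Derivation:
Step 1: on WHITE (5,7): turn R to E, flip to black, move to (5,8). |black|=1
Step 2: on WHITE (5,8): turn R to S, flip to black, move to (6,8). |black|=2
Step 3: on WHITE (6,8): turn R to W, flip to black, move to (6,7). |black|=3
Step 4: on WHITE (6,7): turn R to N, flip to black, move to (5,7). |black|=4
Step 5: on BLACK (5,7): turn L to W, flip to white, move to (5,6). |black|=3
Step 6: on WHITE (5,6): turn R to N, flip to black, move to (4,6). |black|=4
Step 7: on WHITE (4,6): turn R to E, flip to black, move to (4,7). |black|=5
Step 8: on WHITE (4,7): turn R to S, flip to black, move to (5,7). |black|=6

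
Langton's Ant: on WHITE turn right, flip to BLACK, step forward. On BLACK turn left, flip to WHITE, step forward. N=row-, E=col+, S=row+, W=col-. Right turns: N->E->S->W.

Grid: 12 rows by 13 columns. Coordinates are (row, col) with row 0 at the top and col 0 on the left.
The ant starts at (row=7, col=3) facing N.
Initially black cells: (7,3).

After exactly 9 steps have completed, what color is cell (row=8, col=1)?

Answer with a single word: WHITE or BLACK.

Answer: BLACK

Derivation:
Step 1: on BLACK (7,3): turn L to W, flip to white, move to (7,2). |black|=0
Step 2: on WHITE (7,2): turn R to N, flip to black, move to (6,2). |black|=1
Step 3: on WHITE (6,2): turn R to E, flip to black, move to (6,3). |black|=2
Step 4: on WHITE (6,3): turn R to S, flip to black, move to (7,3). |black|=3
Step 5: on WHITE (7,3): turn R to W, flip to black, move to (7,2). |black|=4
Step 6: on BLACK (7,2): turn L to S, flip to white, move to (8,2). |black|=3
Step 7: on WHITE (8,2): turn R to W, flip to black, move to (8,1). |black|=4
Step 8: on WHITE (8,1): turn R to N, flip to black, move to (7,1). |black|=5
Step 9: on WHITE (7,1): turn R to E, flip to black, move to (7,2). |black|=6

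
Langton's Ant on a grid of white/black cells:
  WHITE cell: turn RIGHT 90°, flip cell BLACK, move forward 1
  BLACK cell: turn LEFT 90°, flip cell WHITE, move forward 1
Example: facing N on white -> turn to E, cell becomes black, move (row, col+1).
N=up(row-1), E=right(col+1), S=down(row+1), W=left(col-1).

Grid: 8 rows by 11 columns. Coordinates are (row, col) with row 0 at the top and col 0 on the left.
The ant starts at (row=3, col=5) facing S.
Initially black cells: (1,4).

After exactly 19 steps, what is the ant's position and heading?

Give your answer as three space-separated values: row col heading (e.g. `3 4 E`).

Answer: 2 7 E

Derivation:
Step 1: on WHITE (3,5): turn R to W, flip to black, move to (3,4). |black|=2
Step 2: on WHITE (3,4): turn R to N, flip to black, move to (2,4). |black|=3
Step 3: on WHITE (2,4): turn R to E, flip to black, move to (2,5). |black|=4
Step 4: on WHITE (2,5): turn R to S, flip to black, move to (3,5). |black|=5
Step 5: on BLACK (3,5): turn L to E, flip to white, move to (3,6). |black|=4
Step 6: on WHITE (3,6): turn R to S, flip to black, move to (4,6). |black|=5
Step 7: on WHITE (4,6): turn R to W, flip to black, move to (4,5). |black|=6
Step 8: on WHITE (4,5): turn R to N, flip to black, move to (3,5). |black|=7
Step 9: on WHITE (3,5): turn R to E, flip to black, move to (3,6). |black|=8
Step 10: on BLACK (3,6): turn L to N, flip to white, move to (2,6). |black|=7
Step 11: on WHITE (2,6): turn R to E, flip to black, move to (2,7). |black|=8
Step 12: on WHITE (2,7): turn R to S, flip to black, move to (3,7). |black|=9
Step 13: on WHITE (3,7): turn R to W, flip to black, move to (3,6). |black|=10
Step 14: on WHITE (3,6): turn R to N, flip to black, move to (2,6). |black|=11
Step 15: on BLACK (2,6): turn L to W, flip to white, move to (2,5). |black|=10
Step 16: on BLACK (2,5): turn L to S, flip to white, move to (3,5). |black|=9
Step 17: on BLACK (3,5): turn L to E, flip to white, move to (3,6). |black|=8
Step 18: on BLACK (3,6): turn L to N, flip to white, move to (2,6). |black|=7
Step 19: on WHITE (2,6): turn R to E, flip to black, move to (2,7). |black|=8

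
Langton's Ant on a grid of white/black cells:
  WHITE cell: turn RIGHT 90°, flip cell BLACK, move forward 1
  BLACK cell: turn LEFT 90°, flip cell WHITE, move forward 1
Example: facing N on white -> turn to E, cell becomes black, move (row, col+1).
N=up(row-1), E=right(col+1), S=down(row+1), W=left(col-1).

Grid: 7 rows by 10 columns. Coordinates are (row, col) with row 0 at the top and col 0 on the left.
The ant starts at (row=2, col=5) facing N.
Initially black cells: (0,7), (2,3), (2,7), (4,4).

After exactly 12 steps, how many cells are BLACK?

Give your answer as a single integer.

Step 1: on WHITE (2,5): turn R to E, flip to black, move to (2,6). |black|=5
Step 2: on WHITE (2,6): turn R to S, flip to black, move to (3,6). |black|=6
Step 3: on WHITE (3,6): turn R to W, flip to black, move to (3,5). |black|=7
Step 4: on WHITE (3,5): turn R to N, flip to black, move to (2,5). |black|=8
Step 5: on BLACK (2,5): turn L to W, flip to white, move to (2,4). |black|=7
Step 6: on WHITE (2,4): turn R to N, flip to black, move to (1,4). |black|=8
Step 7: on WHITE (1,4): turn R to E, flip to black, move to (1,5). |black|=9
Step 8: on WHITE (1,5): turn R to S, flip to black, move to (2,5). |black|=10
Step 9: on WHITE (2,5): turn R to W, flip to black, move to (2,4). |black|=11
Step 10: on BLACK (2,4): turn L to S, flip to white, move to (3,4). |black|=10
Step 11: on WHITE (3,4): turn R to W, flip to black, move to (3,3). |black|=11
Step 12: on WHITE (3,3): turn R to N, flip to black, move to (2,3). |black|=12

Answer: 12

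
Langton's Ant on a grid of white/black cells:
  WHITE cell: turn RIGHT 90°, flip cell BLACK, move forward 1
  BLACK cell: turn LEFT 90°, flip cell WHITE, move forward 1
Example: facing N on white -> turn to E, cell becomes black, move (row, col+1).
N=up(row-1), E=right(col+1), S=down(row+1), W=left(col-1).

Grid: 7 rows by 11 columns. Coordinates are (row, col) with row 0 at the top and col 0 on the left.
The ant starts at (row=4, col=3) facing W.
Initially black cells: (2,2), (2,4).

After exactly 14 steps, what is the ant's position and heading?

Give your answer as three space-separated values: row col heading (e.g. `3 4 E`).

Step 1: on WHITE (4,3): turn R to N, flip to black, move to (3,3). |black|=3
Step 2: on WHITE (3,3): turn R to E, flip to black, move to (3,4). |black|=4
Step 3: on WHITE (3,4): turn R to S, flip to black, move to (4,4). |black|=5
Step 4: on WHITE (4,4): turn R to W, flip to black, move to (4,3). |black|=6
Step 5: on BLACK (4,3): turn L to S, flip to white, move to (5,3). |black|=5
Step 6: on WHITE (5,3): turn R to W, flip to black, move to (5,2). |black|=6
Step 7: on WHITE (5,2): turn R to N, flip to black, move to (4,2). |black|=7
Step 8: on WHITE (4,2): turn R to E, flip to black, move to (4,3). |black|=8
Step 9: on WHITE (4,3): turn R to S, flip to black, move to (5,3). |black|=9
Step 10: on BLACK (5,3): turn L to E, flip to white, move to (5,4). |black|=8
Step 11: on WHITE (5,4): turn R to S, flip to black, move to (6,4). |black|=9
Step 12: on WHITE (6,4): turn R to W, flip to black, move to (6,3). |black|=10
Step 13: on WHITE (6,3): turn R to N, flip to black, move to (5,3). |black|=11
Step 14: on WHITE (5,3): turn R to E, flip to black, move to (5,4). |black|=12

Answer: 5 4 E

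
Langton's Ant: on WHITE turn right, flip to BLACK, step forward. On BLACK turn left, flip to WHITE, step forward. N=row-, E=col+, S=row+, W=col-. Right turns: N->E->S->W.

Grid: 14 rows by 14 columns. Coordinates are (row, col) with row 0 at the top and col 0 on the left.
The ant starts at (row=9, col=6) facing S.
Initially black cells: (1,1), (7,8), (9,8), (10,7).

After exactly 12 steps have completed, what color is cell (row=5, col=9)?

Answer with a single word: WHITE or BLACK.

Answer: WHITE

Derivation:
Step 1: on WHITE (9,6): turn R to W, flip to black, move to (9,5). |black|=5
Step 2: on WHITE (9,5): turn R to N, flip to black, move to (8,5). |black|=6
Step 3: on WHITE (8,5): turn R to E, flip to black, move to (8,6). |black|=7
Step 4: on WHITE (8,6): turn R to S, flip to black, move to (9,6). |black|=8
Step 5: on BLACK (9,6): turn L to E, flip to white, move to (9,7). |black|=7
Step 6: on WHITE (9,7): turn R to S, flip to black, move to (10,7). |black|=8
Step 7: on BLACK (10,7): turn L to E, flip to white, move to (10,8). |black|=7
Step 8: on WHITE (10,8): turn R to S, flip to black, move to (11,8). |black|=8
Step 9: on WHITE (11,8): turn R to W, flip to black, move to (11,7). |black|=9
Step 10: on WHITE (11,7): turn R to N, flip to black, move to (10,7). |black|=10
Step 11: on WHITE (10,7): turn R to E, flip to black, move to (10,8). |black|=11
Step 12: on BLACK (10,8): turn L to N, flip to white, move to (9,8). |black|=10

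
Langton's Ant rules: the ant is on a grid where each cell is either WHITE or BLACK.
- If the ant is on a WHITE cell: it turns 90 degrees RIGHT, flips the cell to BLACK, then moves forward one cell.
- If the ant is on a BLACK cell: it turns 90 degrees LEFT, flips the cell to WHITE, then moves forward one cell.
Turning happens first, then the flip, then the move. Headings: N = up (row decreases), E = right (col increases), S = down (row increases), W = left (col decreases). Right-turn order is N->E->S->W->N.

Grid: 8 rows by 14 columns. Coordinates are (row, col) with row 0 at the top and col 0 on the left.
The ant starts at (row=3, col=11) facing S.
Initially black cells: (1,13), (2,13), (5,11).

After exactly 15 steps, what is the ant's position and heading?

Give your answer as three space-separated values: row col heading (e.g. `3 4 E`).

Answer: 0 13 E

Derivation:
Step 1: on WHITE (3,11): turn R to W, flip to black, move to (3,10). |black|=4
Step 2: on WHITE (3,10): turn R to N, flip to black, move to (2,10). |black|=5
Step 3: on WHITE (2,10): turn R to E, flip to black, move to (2,11). |black|=6
Step 4: on WHITE (2,11): turn R to S, flip to black, move to (3,11). |black|=7
Step 5: on BLACK (3,11): turn L to E, flip to white, move to (3,12). |black|=6
Step 6: on WHITE (3,12): turn R to S, flip to black, move to (4,12). |black|=7
Step 7: on WHITE (4,12): turn R to W, flip to black, move to (4,11). |black|=8
Step 8: on WHITE (4,11): turn R to N, flip to black, move to (3,11). |black|=9
Step 9: on WHITE (3,11): turn R to E, flip to black, move to (3,12). |black|=10
Step 10: on BLACK (3,12): turn L to N, flip to white, move to (2,12). |black|=9
Step 11: on WHITE (2,12): turn R to E, flip to black, move to (2,13). |black|=10
Step 12: on BLACK (2,13): turn L to N, flip to white, move to (1,13). |black|=9
Step 13: on BLACK (1,13): turn L to W, flip to white, move to (1,12). |black|=8
Step 14: on WHITE (1,12): turn R to N, flip to black, move to (0,12). |black|=9
Step 15: on WHITE (0,12): turn R to E, flip to black, move to (0,13). |black|=10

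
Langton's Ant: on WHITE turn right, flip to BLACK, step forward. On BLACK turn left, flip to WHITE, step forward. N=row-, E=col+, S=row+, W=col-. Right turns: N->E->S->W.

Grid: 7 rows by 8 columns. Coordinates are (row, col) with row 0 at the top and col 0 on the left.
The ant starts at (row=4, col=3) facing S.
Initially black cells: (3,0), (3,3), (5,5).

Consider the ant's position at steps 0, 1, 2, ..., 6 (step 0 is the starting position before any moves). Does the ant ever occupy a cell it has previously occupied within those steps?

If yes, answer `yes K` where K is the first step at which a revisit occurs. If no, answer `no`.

Step 1: on WHITE (4,3): turn R to W, flip to black, move to (4,2). |black|=4 — new cell
Step 2: on WHITE (4,2): turn R to N, flip to black, move to (3,2). |black|=5 — new cell
Step 3: on WHITE (3,2): turn R to E, flip to black, move to (3,3). |black|=6 — new cell
Step 4: on BLACK (3,3): turn L to N, flip to white, move to (2,3). |black|=5 — new cell
Step 5: on WHITE (2,3): turn R to E, flip to black, move to (2,4). |black|=6 — new cell
Step 6: on WHITE (2,4): turn R to S, flip to black, move to (3,4). |black|=7 — new cell
No revisit within 6 steps.

Answer: no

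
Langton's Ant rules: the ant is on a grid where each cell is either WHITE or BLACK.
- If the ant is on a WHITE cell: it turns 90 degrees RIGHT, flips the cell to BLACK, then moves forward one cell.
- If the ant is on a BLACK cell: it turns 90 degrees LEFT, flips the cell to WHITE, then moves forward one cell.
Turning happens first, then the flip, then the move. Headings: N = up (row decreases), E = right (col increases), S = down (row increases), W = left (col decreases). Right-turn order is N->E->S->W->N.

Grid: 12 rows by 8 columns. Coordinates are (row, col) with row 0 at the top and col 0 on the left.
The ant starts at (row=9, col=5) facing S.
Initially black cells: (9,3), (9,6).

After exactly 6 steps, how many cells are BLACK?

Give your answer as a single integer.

Answer: 4

Derivation:
Step 1: on WHITE (9,5): turn R to W, flip to black, move to (9,4). |black|=3
Step 2: on WHITE (9,4): turn R to N, flip to black, move to (8,4). |black|=4
Step 3: on WHITE (8,4): turn R to E, flip to black, move to (8,5). |black|=5
Step 4: on WHITE (8,5): turn R to S, flip to black, move to (9,5). |black|=6
Step 5: on BLACK (9,5): turn L to E, flip to white, move to (9,6). |black|=5
Step 6: on BLACK (9,6): turn L to N, flip to white, move to (8,6). |black|=4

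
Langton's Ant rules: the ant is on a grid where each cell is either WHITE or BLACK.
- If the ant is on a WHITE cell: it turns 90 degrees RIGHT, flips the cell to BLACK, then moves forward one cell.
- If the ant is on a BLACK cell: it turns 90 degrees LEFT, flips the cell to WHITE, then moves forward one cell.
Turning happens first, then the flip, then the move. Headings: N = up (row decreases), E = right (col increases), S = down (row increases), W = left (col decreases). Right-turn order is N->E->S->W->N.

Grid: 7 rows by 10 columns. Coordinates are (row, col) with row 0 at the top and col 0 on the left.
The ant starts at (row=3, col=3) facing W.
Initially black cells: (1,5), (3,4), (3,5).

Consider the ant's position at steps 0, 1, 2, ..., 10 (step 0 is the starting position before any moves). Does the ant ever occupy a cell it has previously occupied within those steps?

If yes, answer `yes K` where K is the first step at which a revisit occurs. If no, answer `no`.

Step 1: on WHITE (3,3): turn R to N, flip to black, move to (2,3). |black|=4 — new cell
Step 2: on WHITE (2,3): turn R to E, flip to black, move to (2,4). |black|=5 — new cell
Step 3: on WHITE (2,4): turn R to S, flip to black, move to (3,4). |black|=6 — new cell
Step 4: on BLACK (3,4): turn L to E, flip to white, move to (3,5). |black|=5 — new cell
Step 5: on BLACK (3,5): turn L to N, flip to white, move to (2,5). |black|=4 — new cell
Step 6: on WHITE (2,5): turn R to E, flip to black, move to (2,6). |black|=5 — new cell
Step 7: on WHITE (2,6): turn R to S, flip to black, move to (3,6). |black|=6 — new cell
Step 8: on WHITE (3,6): turn R to W, flip to black, move to (3,5). |black|=7 — REVISIT

Answer: yes 8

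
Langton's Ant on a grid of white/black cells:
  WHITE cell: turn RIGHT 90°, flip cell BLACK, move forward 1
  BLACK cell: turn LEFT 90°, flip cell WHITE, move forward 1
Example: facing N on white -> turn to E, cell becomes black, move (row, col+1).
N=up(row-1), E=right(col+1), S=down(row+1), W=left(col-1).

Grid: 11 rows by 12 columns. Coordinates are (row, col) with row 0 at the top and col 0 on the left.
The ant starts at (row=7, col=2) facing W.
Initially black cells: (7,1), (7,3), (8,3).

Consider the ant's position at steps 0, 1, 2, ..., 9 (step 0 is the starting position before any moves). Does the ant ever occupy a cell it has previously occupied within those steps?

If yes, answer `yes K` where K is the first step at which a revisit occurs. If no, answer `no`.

Step 1: on WHITE (7,2): turn R to N, flip to black, move to (6,2). |black|=4 — new cell
Step 2: on WHITE (6,2): turn R to E, flip to black, move to (6,3). |black|=5 — new cell
Step 3: on WHITE (6,3): turn R to S, flip to black, move to (7,3). |black|=6 — new cell
Step 4: on BLACK (7,3): turn L to E, flip to white, move to (7,4). |black|=5 — new cell
Step 5: on WHITE (7,4): turn R to S, flip to black, move to (8,4). |black|=6 — new cell
Step 6: on WHITE (8,4): turn R to W, flip to black, move to (8,3). |black|=7 — new cell
Step 7: on BLACK (8,3): turn L to S, flip to white, move to (9,3). |black|=6 — new cell
Step 8: on WHITE (9,3): turn R to W, flip to black, move to (9,2). |black|=7 — new cell
Step 9: on WHITE (9,2): turn R to N, flip to black, move to (8,2). |black|=8 — new cell
No revisit within 9 steps.

Answer: no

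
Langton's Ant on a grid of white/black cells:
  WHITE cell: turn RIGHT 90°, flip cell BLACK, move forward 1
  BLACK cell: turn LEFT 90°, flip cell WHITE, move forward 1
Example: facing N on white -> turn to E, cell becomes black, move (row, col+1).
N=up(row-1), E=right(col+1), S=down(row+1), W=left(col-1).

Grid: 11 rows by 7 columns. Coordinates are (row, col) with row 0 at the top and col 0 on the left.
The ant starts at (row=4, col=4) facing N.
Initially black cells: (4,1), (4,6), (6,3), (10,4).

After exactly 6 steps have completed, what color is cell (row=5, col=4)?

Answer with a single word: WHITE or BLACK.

Answer: BLACK

Derivation:
Step 1: on WHITE (4,4): turn R to E, flip to black, move to (4,5). |black|=5
Step 2: on WHITE (4,5): turn R to S, flip to black, move to (5,5). |black|=6
Step 3: on WHITE (5,5): turn R to W, flip to black, move to (5,4). |black|=7
Step 4: on WHITE (5,4): turn R to N, flip to black, move to (4,4). |black|=8
Step 5: on BLACK (4,4): turn L to W, flip to white, move to (4,3). |black|=7
Step 6: on WHITE (4,3): turn R to N, flip to black, move to (3,3). |black|=8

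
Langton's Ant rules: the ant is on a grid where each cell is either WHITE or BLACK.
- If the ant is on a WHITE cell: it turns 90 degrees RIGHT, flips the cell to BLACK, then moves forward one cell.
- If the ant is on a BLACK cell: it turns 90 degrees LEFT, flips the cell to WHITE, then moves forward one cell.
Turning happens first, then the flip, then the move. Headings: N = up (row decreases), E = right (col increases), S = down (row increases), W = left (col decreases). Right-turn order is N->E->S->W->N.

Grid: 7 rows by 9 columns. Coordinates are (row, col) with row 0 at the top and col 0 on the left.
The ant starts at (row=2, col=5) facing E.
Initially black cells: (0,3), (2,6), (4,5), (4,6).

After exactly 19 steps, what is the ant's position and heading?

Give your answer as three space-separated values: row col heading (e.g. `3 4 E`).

Step 1: on WHITE (2,5): turn R to S, flip to black, move to (3,5). |black|=5
Step 2: on WHITE (3,5): turn R to W, flip to black, move to (3,4). |black|=6
Step 3: on WHITE (3,4): turn R to N, flip to black, move to (2,4). |black|=7
Step 4: on WHITE (2,4): turn R to E, flip to black, move to (2,5). |black|=8
Step 5: on BLACK (2,5): turn L to N, flip to white, move to (1,5). |black|=7
Step 6: on WHITE (1,5): turn R to E, flip to black, move to (1,6). |black|=8
Step 7: on WHITE (1,6): turn R to S, flip to black, move to (2,6). |black|=9
Step 8: on BLACK (2,6): turn L to E, flip to white, move to (2,7). |black|=8
Step 9: on WHITE (2,7): turn R to S, flip to black, move to (3,7). |black|=9
Step 10: on WHITE (3,7): turn R to W, flip to black, move to (3,6). |black|=10
Step 11: on WHITE (3,6): turn R to N, flip to black, move to (2,6). |black|=11
Step 12: on WHITE (2,6): turn R to E, flip to black, move to (2,7). |black|=12
Step 13: on BLACK (2,7): turn L to N, flip to white, move to (1,7). |black|=11
Step 14: on WHITE (1,7): turn R to E, flip to black, move to (1,8). |black|=12
Step 15: on WHITE (1,8): turn R to S, flip to black, move to (2,8). |black|=13
Step 16: on WHITE (2,8): turn R to W, flip to black, move to (2,7). |black|=14
Step 17: on WHITE (2,7): turn R to N, flip to black, move to (1,7). |black|=15
Step 18: on BLACK (1,7): turn L to W, flip to white, move to (1,6). |black|=14
Step 19: on BLACK (1,6): turn L to S, flip to white, move to (2,6). |black|=13

Answer: 2 6 S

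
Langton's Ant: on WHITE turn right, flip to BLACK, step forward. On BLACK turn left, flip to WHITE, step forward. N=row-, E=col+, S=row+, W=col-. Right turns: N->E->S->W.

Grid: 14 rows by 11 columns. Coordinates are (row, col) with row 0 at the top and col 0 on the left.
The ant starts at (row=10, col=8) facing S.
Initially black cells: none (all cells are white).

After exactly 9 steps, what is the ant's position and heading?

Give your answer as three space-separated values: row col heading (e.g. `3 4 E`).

Step 1: on WHITE (10,8): turn R to W, flip to black, move to (10,7). |black|=1
Step 2: on WHITE (10,7): turn R to N, flip to black, move to (9,7). |black|=2
Step 3: on WHITE (9,7): turn R to E, flip to black, move to (9,8). |black|=3
Step 4: on WHITE (9,8): turn R to S, flip to black, move to (10,8). |black|=4
Step 5: on BLACK (10,8): turn L to E, flip to white, move to (10,9). |black|=3
Step 6: on WHITE (10,9): turn R to S, flip to black, move to (11,9). |black|=4
Step 7: on WHITE (11,9): turn R to W, flip to black, move to (11,8). |black|=5
Step 8: on WHITE (11,8): turn R to N, flip to black, move to (10,8). |black|=6
Step 9: on WHITE (10,8): turn R to E, flip to black, move to (10,9). |black|=7

Answer: 10 9 E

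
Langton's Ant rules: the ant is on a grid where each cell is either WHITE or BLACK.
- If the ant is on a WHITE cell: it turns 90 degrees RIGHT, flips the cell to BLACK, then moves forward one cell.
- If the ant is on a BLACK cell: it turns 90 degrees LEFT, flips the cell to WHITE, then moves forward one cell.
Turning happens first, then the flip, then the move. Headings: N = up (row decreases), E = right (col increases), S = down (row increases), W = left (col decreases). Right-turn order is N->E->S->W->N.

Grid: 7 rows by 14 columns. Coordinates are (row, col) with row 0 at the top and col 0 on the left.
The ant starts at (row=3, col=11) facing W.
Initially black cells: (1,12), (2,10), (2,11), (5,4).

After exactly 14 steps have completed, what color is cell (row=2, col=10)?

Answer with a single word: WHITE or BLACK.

Answer: BLACK

Derivation:
Step 1: on WHITE (3,11): turn R to N, flip to black, move to (2,11). |black|=5
Step 2: on BLACK (2,11): turn L to W, flip to white, move to (2,10). |black|=4
Step 3: on BLACK (2,10): turn L to S, flip to white, move to (3,10). |black|=3
Step 4: on WHITE (3,10): turn R to W, flip to black, move to (3,9). |black|=4
Step 5: on WHITE (3,9): turn R to N, flip to black, move to (2,9). |black|=5
Step 6: on WHITE (2,9): turn R to E, flip to black, move to (2,10). |black|=6
Step 7: on WHITE (2,10): turn R to S, flip to black, move to (3,10). |black|=7
Step 8: on BLACK (3,10): turn L to E, flip to white, move to (3,11). |black|=6
Step 9: on BLACK (3,11): turn L to N, flip to white, move to (2,11). |black|=5
Step 10: on WHITE (2,11): turn R to E, flip to black, move to (2,12). |black|=6
Step 11: on WHITE (2,12): turn R to S, flip to black, move to (3,12). |black|=7
Step 12: on WHITE (3,12): turn R to W, flip to black, move to (3,11). |black|=8
Step 13: on WHITE (3,11): turn R to N, flip to black, move to (2,11). |black|=9
Step 14: on BLACK (2,11): turn L to W, flip to white, move to (2,10). |black|=8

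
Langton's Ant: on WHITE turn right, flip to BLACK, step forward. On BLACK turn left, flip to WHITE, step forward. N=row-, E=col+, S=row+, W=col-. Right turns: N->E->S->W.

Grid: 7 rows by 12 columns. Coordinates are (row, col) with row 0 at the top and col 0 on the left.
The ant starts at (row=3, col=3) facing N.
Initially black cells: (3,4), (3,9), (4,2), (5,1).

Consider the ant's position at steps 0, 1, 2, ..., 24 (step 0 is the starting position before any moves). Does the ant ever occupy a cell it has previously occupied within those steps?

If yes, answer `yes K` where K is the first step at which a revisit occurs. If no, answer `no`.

Step 1: on WHITE (3,3): turn R to E, flip to black, move to (3,4). |black|=5 — new cell
Step 2: on BLACK (3,4): turn L to N, flip to white, move to (2,4). |black|=4 — new cell
Step 3: on WHITE (2,4): turn R to E, flip to black, move to (2,5). |black|=5 — new cell
Step 4: on WHITE (2,5): turn R to S, flip to black, move to (3,5). |black|=6 — new cell
Step 5: on WHITE (3,5): turn R to W, flip to black, move to (3,4). |black|=7 — REVISIT

Answer: yes 5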